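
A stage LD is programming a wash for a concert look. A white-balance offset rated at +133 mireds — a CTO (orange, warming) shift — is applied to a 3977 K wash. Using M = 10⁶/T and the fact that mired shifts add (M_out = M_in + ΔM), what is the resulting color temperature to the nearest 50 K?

M_in = 10⁶/3977 = 251.45 mireds.
M_out = 251.45 + (+133) = 384.45 mireds.
T_out = 10⁶/384.45 = 2601.1 K → 2600 K.

2600 K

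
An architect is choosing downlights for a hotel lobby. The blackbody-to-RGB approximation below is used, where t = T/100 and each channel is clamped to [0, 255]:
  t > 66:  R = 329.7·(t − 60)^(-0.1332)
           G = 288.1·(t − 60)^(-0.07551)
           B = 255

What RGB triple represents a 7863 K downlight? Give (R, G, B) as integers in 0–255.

(223, 231, 255)

t = 7863/100 = 78.63; the t > 66 branch applies.
R = 329.7·(78.63 − 60)^(-0.1332) = 329.7·18.63^(-0.1332) = 329.7·0.67734 = 223.319.
G = 288.1·(78.63 − 60)^(-0.07551) = 288.1·18.63^(-0.07551) = 288.1·0.80184 = 231.009.
B = 255 by definition for t > 66.
Rounded: (223, 231, 255).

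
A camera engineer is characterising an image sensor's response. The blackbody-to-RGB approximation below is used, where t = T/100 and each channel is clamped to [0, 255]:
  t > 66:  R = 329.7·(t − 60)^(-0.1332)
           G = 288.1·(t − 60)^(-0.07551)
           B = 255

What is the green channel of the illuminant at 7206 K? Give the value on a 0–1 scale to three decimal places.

0.936

t = 7206/100 = 72.06; the t > 66 branch applies.
G = 288.1·(72.06 − 60)^(-0.07551) = 288.1·12.06^(-0.07551) = 288.1·0.82860 = 238.721.
On a 0–1 scale: 238.721/255 = 0.9362 → 0.936.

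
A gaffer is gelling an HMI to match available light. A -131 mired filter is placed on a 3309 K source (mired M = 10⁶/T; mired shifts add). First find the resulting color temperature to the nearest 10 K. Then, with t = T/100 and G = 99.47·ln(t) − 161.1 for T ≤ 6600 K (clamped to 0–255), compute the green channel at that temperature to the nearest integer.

243

M_in = 10⁶/3309 = 302.21; M_out = 302.21 + (-131) = 171.21.
T_out = 10⁶/171.21 = 5840.9 K → 5840 K; t = 58.4.
G = 99.47·ln 58.4 − 161.1 = 99.47·4.0673 − 161.1 = 243.476.
Rounded: 243.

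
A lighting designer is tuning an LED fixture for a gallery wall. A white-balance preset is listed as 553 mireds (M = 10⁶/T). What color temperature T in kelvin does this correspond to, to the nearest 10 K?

T = 10⁶ / 553 = 1808.32 K → 1810 K.

1810 K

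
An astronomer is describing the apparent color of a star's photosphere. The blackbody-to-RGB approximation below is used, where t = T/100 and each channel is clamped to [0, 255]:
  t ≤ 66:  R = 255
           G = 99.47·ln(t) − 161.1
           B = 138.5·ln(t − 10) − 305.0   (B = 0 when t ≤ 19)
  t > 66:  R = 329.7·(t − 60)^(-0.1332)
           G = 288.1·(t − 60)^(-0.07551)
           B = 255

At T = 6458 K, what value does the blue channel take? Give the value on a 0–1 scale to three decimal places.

t = 6458/100 = 64.58; the t ≤ 66 branch applies.
B = 138.5·ln(64.58 − 10) − 305.0 = 138.5·ln 54.58 − 305.0 = 138.5·3.9997 − 305.0 = 248.954.
On a 0–1 scale: 248.954/255 = 0.9763 → 0.976.

0.976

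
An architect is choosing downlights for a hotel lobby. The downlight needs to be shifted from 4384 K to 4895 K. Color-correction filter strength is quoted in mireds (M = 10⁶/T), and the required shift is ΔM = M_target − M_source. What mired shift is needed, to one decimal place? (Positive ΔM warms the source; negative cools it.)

M_source = 10⁶/4384 = 228.102; M_target = 10⁶/4895 = 204.290.
ΔM = 204.290 − 228.102 = -23.812 → -23.8 mireds, a cooling shift.

-23.8 mireds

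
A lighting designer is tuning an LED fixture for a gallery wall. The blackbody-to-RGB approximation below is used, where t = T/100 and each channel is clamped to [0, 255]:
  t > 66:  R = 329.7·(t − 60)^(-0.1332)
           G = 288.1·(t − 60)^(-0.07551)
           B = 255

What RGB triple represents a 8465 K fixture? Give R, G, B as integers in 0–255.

t = 8465/100 = 84.65; the t > 66 branch applies.
R = 329.7·(84.65 − 60)^(-0.1332) = 329.7·24.65^(-0.1332) = 329.7·0.65254 = 215.144.
G = 288.1·(84.65 − 60)^(-0.07551) = 288.1·24.65^(-0.07551) = 288.1·0.78506 = 226.176.
B = 255 by definition for t > 66.
Rounded: (215, 226, 255).

R=215, G=226, B=255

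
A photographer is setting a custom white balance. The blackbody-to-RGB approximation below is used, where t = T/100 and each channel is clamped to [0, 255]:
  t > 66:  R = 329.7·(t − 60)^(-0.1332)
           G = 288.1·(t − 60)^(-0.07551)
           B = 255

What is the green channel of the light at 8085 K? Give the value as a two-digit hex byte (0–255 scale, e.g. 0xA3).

0xE5

t = 8085/100 = 80.85; the t > 66 branch applies.
G = 288.1·(80.85 − 60)^(-0.07551) = 288.1·20.85^(-0.07551) = 288.1·0.79505 = 229.054.
Rounded: 229; in hex, 0xE5.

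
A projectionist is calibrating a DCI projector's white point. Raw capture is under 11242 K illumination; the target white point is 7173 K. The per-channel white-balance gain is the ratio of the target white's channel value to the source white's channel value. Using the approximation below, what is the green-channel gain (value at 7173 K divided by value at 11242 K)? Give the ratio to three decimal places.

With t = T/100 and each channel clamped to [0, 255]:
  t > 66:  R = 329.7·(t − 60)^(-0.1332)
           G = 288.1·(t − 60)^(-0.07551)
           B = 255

At 11242 K (t = 112.42):
  G = 288.1·(112.42 − 60)^(-0.07551) = 288.1·52.42^(-0.07551) = 288.1·0.74158 = 213.651.
At 7173 K (t = 71.73):
  G = 288.1·(71.73 − 60)^(-0.07551) = 288.1·11.73^(-0.07551) = 288.1·0.83034 = 239.222.
Gain = 239.222 / 213.651 = 1.1197 → 1.120.

1.120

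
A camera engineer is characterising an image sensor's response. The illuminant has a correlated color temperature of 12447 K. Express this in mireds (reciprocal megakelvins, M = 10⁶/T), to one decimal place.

M = 10⁶ / 12447 = 80.341 → 80.3 mireds.

80.3 mireds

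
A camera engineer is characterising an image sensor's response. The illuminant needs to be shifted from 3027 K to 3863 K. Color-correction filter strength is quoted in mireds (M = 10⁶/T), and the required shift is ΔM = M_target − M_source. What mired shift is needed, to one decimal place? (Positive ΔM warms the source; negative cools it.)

-71.5 mireds

M_source = 10⁶/3027 = 330.360; M_target = 10⁶/3863 = 258.866.
ΔM = 258.866 − 330.360 = -71.494 → -71.5 mireds, a cooling shift.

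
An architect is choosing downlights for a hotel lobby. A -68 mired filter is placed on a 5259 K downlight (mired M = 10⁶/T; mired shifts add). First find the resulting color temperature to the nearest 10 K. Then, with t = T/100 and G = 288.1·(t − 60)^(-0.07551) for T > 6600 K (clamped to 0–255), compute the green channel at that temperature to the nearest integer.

M_in = 10⁶/5259 = 190.15; M_out = 190.15 + (-68) = 122.15.
T_out = 10⁶/122.15 = 8186.6 K → 8190 K; t = 81.9.
G = 288.1·(81.9 − 60)^(-0.07551) = 288.1·21.9^(-0.07551) = 288.1·0.79211 = 228.206.
Rounded: 228.

228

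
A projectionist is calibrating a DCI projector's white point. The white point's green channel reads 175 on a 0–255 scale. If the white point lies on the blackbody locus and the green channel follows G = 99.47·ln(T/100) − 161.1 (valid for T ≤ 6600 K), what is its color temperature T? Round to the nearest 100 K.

ln t = (175 + 161.1) / 99.47 = 3.3789.
t = e^3.3789 = 29.339.
T = 100·t = 2934 K → 2900 K to the nearest 100 K.

2900 K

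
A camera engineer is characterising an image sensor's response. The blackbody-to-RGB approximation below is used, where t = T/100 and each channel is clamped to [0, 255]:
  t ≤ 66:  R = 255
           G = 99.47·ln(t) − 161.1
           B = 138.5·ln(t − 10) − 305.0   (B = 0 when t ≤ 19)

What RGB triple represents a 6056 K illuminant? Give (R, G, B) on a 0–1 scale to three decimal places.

t = 6056/100 = 60.56; the t ≤ 66 branch applies.
R = 255 by definition for t ≤ 66.
G = 99.47·ln 60.56 − 161.1 = 99.47·4.1036 − 161.1 = 247.089.
B = 138.5·ln(60.56 − 10) − 305.0 = 138.5·ln 50.56 − 305.0 = 138.5·3.9232 − 305.0 = 238.358.
Dividing each by 255: (1.0000, 0.9690, 0.9347) → (1.000, 0.969, 0.935).

(1.000, 0.969, 0.935)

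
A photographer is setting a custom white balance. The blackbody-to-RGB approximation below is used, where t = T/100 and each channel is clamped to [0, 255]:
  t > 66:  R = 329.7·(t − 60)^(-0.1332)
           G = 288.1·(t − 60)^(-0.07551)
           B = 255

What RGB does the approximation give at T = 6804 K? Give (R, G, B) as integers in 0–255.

t = 6804/100 = 68.04; the t > 66 branch applies.
R = 329.7·(68.04 − 60)^(-0.1332) = 329.7·8.04^(-0.1332) = 329.7·0.75756 = 249.769.
G = 288.1·(68.04 − 60)^(-0.07551) = 288.1·8.04^(-0.07551) = 288.1·0.85437 = 246.143.
B = 255 by definition for t > 66.
Rounded: (250, 246, 255).

(250, 246, 255)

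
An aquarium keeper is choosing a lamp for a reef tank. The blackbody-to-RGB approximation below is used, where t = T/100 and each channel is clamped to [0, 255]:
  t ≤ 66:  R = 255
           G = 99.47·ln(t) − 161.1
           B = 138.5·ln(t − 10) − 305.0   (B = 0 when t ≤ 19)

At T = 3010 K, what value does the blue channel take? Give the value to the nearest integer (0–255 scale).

111

t = 3010/100 = 30.1; the t ≤ 66 branch applies.
B = 138.5·ln(30.1 − 10) − 305.0 = 138.5·ln 20.1 − 305.0 = 138.5·3.0007 − 305.0 = 110.600.
Rounded: 111.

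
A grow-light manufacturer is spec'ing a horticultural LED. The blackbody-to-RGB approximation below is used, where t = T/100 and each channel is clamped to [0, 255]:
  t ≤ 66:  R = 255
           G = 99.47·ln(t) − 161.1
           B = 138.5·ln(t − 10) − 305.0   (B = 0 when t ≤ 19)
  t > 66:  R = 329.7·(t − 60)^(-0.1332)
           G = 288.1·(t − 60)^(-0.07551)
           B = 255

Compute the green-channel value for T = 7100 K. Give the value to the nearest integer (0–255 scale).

240

t = 7100/100 = 71; the t > 66 branch applies.
G = 288.1·(71 − 60)^(-0.07551) = 288.1·11^(-0.07551) = 288.1·0.83438 = 240.385.
Rounded: 240.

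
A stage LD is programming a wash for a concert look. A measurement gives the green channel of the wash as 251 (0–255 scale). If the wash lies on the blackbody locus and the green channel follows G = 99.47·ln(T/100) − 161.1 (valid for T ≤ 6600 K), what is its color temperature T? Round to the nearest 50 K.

6300 K

ln t = (251 + 161.1) / 99.47 = 4.1430.
t = e^4.1430 = 62.989.
T = 100·t = 6299 K → 6300 K to the nearest 50 K.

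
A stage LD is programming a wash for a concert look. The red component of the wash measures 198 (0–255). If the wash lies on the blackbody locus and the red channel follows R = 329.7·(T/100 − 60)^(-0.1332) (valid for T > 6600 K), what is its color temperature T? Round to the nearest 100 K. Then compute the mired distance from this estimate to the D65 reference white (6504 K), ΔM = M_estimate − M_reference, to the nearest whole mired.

(t − 60)^(-0.1332) = 198/329.7 = 0.60055.
t − 60 = 0.60055^(1/-0.1332) = 0.60055^(-7.508) = 45.980, so t = 105.980.
T = 100·t = 10598 K → 10600 K to the nearest 100 K.
M_estimate = 10⁶/10600 = 94.34; M_reference = 10⁶/6504 = 153.75.
ΔM = 94.34 − 153.75 = -59.41 → -59 mireds.

-59 mireds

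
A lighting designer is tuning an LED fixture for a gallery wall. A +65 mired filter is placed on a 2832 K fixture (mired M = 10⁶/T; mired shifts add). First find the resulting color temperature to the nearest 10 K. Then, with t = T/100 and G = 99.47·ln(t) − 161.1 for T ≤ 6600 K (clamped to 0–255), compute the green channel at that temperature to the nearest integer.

M_in = 10⁶/2832 = 353.11; M_out = 353.11 + (+65) = 418.11.
T_out = 10⁶/418.11 = 2391.7 K → 2390 K; t = 23.9.
G = 99.47·ln 23.9 − 161.1 = 99.47·3.1739 − 161.1 = 154.606.
Rounded: 155.

155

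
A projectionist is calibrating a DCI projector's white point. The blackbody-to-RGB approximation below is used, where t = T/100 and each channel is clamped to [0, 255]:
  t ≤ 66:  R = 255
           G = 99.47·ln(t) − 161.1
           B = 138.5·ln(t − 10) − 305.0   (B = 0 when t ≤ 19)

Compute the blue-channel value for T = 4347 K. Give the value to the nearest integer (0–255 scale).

t = 4347/100 = 43.47; the t ≤ 66 branch applies.
B = 138.5·ln(43.47 − 10) − 305.0 = 138.5·ln 33.47 − 305.0 = 138.5·3.5106 − 305.0 = 181.225.
Rounded: 181.

181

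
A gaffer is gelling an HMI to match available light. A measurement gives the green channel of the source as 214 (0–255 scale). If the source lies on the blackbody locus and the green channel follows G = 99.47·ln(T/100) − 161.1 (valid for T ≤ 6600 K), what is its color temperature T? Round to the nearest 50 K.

ln t = (214 + 161.1) / 99.47 = 3.7710.
t = e^3.7710 = 43.423.
T = 100·t = 4342 K → 4350 K to the nearest 50 K.

4350 K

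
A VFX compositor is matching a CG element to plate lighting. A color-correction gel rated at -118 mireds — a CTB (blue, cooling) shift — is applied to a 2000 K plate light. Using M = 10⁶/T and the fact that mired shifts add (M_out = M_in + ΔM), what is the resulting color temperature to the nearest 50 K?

M_in = 10⁶/2000 = 500.00 mireds.
M_out = 500.00 + (-118) = 382.00 mireds.
T_out = 10⁶/382.00 = 2617.8 K → 2600 K.

2600 K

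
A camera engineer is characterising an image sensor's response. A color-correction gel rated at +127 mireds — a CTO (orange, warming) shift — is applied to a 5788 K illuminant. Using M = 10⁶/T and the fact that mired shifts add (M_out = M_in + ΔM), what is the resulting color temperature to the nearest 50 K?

3350 K

M_in = 10⁶/5788 = 172.77 mireds.
M_out = 172.77 + (+127) = 299.77 mireds.
T_out = 10⁶/299.77 = 3335.9 K → 3350 K.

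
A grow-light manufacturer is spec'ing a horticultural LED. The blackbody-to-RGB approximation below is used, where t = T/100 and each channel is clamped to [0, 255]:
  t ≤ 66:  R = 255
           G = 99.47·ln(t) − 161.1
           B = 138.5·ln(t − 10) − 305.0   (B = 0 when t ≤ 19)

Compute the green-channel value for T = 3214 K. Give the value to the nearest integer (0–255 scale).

t = 3214/100 = 32.14; the t ≤ 66 branch applies.
G = 99.47·ln 32.14 − 161.1 = 99.47·3.4701 − 161.1 = 184.071.
Rounded: 184.

184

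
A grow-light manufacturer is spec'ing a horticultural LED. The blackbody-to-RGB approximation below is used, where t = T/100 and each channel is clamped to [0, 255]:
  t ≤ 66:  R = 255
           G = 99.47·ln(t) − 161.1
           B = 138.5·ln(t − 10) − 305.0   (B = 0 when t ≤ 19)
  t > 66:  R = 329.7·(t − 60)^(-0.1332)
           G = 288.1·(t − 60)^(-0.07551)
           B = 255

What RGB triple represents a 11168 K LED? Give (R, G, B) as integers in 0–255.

t = 11168/100 = 111.68; the t > 66 branch applies.
R = 329.7·(111.68 − 60)^(-0.1332) = 329.7·51.68^(-0.1332) = 329.7·0.59127 = 194.942.
G = 288.1·(111.68 − 60)^(-0.07551) = 288.1·51.68^(-0.07551) = 288.1·0.74238 = 213.880.
B = 255 by definition for t > 66.
Rounded: (195, 214, 255).

(195, 214, 255)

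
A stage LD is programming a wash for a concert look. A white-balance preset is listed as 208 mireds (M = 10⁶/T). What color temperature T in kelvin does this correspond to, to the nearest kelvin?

4808 K

T = 10⁶ / 208 = 4807.69 K → 4808 K.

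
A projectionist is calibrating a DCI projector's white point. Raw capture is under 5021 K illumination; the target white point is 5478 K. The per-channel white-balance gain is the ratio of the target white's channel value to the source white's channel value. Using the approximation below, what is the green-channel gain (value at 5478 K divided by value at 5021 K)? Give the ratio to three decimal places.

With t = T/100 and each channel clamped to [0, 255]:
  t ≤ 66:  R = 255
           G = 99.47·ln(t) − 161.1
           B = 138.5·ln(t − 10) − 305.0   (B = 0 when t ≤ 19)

1.038

At 5021 K (t = 50.21):
  G = 99.47·ln 50.21 − 161.1 = 99.47·3.9162 − 161.1 = 228.446.
At 5478 K (t = 54.78):
  G = 99.47·ln 54.78 − 161.1 = 99.47·4.0033 − 161.1 = 237.111.
Gain = 237.111 / 228.446 = 1.0379 → 1.038.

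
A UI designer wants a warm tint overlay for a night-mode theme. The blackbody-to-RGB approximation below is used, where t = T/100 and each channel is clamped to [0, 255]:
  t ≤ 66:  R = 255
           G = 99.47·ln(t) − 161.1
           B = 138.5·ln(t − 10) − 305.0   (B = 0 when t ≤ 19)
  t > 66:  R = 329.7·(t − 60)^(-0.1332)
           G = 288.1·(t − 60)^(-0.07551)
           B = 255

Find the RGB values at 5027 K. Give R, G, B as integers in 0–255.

R=255, G=229, B=207

t = 5027/100 = 50.27; the t ≤ 66 branch applies.
R = 255 by definition for t ≤ 66.
G = 99.47·ln 50.27 − 161.1 = 99.47·3.9174 − 161.1 = 228.565.
B = 138.5·ln(50.27 − 10) − 305.0 = 138.5·ln 40.27 − 305.0 = 138.5·3.6956 − 305.0 = 206.842.
Rounded: (255, 229, 207).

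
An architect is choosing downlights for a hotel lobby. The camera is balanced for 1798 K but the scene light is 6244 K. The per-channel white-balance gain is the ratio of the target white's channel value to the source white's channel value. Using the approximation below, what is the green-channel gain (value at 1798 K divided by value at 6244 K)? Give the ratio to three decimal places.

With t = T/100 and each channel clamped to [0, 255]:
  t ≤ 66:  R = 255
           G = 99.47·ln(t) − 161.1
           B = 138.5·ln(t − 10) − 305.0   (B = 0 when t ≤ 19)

0.505

At 6244 K (t = 62.44):
  G = 99.47·ln 62.44 − 161.1 = 99.47·4.1342 − 161.1 = 250.129.
At 1798 K (t = 17.98):
  G = 99.47·ln 17.98 − 161.1 = 99.47·2.8893 − 161.1 = 126.295.
Gain = 126.295 / 250.129 = 0.5049 → 0.505.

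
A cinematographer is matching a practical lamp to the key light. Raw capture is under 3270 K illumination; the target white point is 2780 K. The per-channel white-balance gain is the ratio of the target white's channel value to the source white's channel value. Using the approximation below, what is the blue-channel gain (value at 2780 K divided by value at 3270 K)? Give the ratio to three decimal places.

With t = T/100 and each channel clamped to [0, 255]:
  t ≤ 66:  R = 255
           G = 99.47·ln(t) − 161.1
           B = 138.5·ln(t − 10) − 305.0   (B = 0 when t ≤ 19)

At 3270 K (t = 32.7):
  B = 138.5·ln(32.7 − 10) − 305.0 = 138.5·ln 22.7 − 305.0 = 138.5·3.1224 − 305.0 = 127.448.
At 2780 K (t = 27.8):
  B = 138.5·ln(27.8 − 10) − 305.0 = 138.5·ln 17.8 − 305.0 = 138.5·2.8792 − 305.0 = 93.769.
Gain = 93.769 / 127.448 = 0.7357 → 0.736.

0.736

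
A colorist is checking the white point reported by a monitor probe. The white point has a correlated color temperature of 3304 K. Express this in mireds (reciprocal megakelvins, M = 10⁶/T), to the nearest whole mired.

303 mireds

M = 10⁶ / 3304 = 302.663 → 303 mireds.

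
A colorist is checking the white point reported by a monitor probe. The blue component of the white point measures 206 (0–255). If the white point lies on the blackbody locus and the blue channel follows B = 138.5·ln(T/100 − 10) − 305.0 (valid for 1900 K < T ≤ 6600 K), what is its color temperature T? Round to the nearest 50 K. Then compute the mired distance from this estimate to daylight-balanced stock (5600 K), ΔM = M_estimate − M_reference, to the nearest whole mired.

ln(t − 10) = (206 + 305.0) / 138.5 = 3.6895.
t − 10 = e^3.6895 = 40.026, so t = 50.026.
T = 100·t = 5003 K → 5000 K to the nearest 50 K.
M_estimate = 10⁶/5000 = 200.00; M_reference = 10⁶/5600 = 178.57.
ΔM = 200.00 − 178.57 = 21.43 → +21 mireds.

+21 mireds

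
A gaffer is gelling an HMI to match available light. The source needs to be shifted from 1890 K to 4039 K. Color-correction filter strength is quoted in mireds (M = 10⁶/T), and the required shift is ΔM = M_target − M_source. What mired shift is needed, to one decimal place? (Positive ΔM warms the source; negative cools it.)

M_source = 10⁶/1890 = 529.101; M_target = 10⁶/4039 = 247.586.
ΔM = 247.586 − 529.101 = -281.514 → -281.5 mireds, a cooling shift.

-281.5 mireds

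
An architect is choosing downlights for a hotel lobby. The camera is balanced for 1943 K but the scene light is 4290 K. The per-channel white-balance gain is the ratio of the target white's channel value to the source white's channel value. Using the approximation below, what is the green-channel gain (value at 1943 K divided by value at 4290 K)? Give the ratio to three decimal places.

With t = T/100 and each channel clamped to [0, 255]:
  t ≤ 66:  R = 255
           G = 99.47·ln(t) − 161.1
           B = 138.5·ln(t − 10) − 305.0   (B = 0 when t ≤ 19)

At 4290 K (t = 42.9):
  G = 99.47·ln 42.9 − 161.1 = 99.47·3.7589 − 161.1 = 212.795.
At 1943 K (t = 19.43):
  G = 99.47·ln 19.43 − 161.1 = 99.47·2.9668 − 161.1 = 134.009.
Gain = 134.009 / 212.795 = 0.6298 → 0.630.

0.630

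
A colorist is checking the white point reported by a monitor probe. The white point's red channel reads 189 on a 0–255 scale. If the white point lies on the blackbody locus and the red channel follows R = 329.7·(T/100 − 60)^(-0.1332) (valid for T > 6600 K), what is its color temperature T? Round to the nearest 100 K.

(t − 60)^(-0.1332) = 189/329.7 = 0.57325.
t − 60 = 0.57325^(1/-0.1332) = 0.57325^(-7.508) = 65.199, so t = 125.199.
T = 100·t = 12520 K → 12500 K to the nearest 100 K.

12500 K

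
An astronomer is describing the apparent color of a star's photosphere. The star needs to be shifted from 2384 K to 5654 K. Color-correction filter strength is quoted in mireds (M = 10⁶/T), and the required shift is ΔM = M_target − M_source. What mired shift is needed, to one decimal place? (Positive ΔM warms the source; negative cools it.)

-242.6 mireds

M_source = 10⁶/2384 = 419.463; M_target = 10⁶/5654 = 176.866.
ΔM = 176.866 − 419.463 = -242.597 → -242.6 mireds, a cooling shift.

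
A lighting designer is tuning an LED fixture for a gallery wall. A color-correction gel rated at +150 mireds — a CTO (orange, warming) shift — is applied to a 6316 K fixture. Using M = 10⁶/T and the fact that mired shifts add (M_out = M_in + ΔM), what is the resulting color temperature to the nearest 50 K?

3250 K

M_in = 10⁶/6316 = 158.33 mireds.
M_out = 158.33 + (+150) = 308.33 mireds.
T_out = 10⁶/308.33 = 3243.3 K → 3250 K.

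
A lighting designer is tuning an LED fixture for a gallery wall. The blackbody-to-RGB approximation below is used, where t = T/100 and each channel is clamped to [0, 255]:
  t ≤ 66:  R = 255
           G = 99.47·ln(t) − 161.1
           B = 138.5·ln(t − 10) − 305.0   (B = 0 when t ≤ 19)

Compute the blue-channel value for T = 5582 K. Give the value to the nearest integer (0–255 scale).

t = 5582/100 = 55.82; the t ≤ 66 branch applies.
B = 138.5·ln(55.82 − 10) − 305.0 = 138.5·ln 45.82 − 305.0 = 138.5·3.8247 − 305.0 = 224.724.
Rounded: 225.

225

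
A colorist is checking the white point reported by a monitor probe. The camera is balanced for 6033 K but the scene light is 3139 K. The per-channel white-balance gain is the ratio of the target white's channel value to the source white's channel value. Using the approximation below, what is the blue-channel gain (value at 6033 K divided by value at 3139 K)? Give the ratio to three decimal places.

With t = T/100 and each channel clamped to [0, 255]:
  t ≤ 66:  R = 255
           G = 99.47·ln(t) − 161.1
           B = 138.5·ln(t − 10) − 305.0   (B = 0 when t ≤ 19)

1.994

At 3139 K (t = 31.39):
  B = 138.5·ln(31.39 − 10) − 305.0 = 138.5·ln 21.39 − 305.0 = 138.5·3.0629 − 305.0 = 119.215.
At 6033 K (t = 60.33):
  B = 138.5·ln(60.33 − 10) − 305.0 = 138.5·ln 50.33 − 305.0 = 138.5·3.9186 − 305.0 = 237.726.
Gain = 237.726 / 119.215 = 1.9941 → 1.994.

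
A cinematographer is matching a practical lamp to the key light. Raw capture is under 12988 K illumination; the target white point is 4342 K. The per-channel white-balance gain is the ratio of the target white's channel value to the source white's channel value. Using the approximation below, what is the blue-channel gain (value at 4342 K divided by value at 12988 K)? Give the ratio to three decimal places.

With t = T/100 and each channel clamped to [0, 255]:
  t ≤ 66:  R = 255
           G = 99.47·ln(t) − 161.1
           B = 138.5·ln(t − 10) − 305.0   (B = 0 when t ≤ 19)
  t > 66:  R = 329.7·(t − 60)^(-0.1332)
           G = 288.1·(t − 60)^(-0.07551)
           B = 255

0.710

At 12988 K (t = 129.88):
  B = 255 by definition for t > 66.
At 4342 K (t = 43.42):
  B = 138.5·ln(43.42 − 10) − 305.0 = 138.5·ln 33.42 − 305.0 = 138.5·3.5092 − 305.0 = 181.018.
Gain = 181.018 / 255.000 = 0.7099 → 0.710.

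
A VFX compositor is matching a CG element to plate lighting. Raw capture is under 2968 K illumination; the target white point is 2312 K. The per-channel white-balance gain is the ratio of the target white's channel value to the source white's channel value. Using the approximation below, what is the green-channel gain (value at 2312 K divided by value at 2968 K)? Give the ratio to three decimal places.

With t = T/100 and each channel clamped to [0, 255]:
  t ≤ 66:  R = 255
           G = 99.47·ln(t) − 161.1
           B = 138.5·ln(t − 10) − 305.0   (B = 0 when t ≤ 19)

At 2968 K (t = 29.68):
  G = 99.47·ln 29.68 − 161.1 = 99.47·3.3905 − 161.1 = 176.150.
At 2312 K (t = 23.12):
  G = 99.47·ln 23.12 − 161.1 = 99.47·3.1407 − 161.1 = 151.305.
Gain = 151.305 / 176.150 = 0.8590 → 0.859.

0.859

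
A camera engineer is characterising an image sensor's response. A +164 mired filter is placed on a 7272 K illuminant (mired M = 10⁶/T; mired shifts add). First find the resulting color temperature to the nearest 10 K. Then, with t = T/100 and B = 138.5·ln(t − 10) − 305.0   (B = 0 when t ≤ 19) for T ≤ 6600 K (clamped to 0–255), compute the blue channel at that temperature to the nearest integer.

130

M_in = 10⁶/7272 = 137.51; M_out = 137.51 + (+164) = 301.51.
T_out = 10⁶/301.51 = 3316.6 K → 3320 K; t = 33.2.
B = 138.5·ln(33.2 − 10) − 305.0 = 138.5·ln 23.2 − 305.0 = 138.5·3.1442 − 305.0 = 130.465.
Rounded: 130.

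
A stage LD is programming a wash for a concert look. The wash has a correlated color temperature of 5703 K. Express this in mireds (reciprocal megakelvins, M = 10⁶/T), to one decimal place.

M = 10⁶ / 5703 = 175.346 → 175.3 mireds.

175.3 mireds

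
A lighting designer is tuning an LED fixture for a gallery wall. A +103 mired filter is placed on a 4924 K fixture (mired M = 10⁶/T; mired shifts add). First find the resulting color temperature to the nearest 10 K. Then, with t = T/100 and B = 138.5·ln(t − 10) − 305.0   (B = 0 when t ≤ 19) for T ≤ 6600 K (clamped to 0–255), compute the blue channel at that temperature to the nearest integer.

M_in = 10⁶/4924 = 203.09; M_out = 203.09 + (+103) = 306.09.
T_out = 10⁶/306.09 = 3267.0 K → 3270 K; t = 32.7.
B = 138.5·ln(32.7 − 10) − 305.0 = 138.5·ln 22.7 − 305.0 = 138.5·3.1224 − 305.0 = 127.448.
Rounded: 127.

127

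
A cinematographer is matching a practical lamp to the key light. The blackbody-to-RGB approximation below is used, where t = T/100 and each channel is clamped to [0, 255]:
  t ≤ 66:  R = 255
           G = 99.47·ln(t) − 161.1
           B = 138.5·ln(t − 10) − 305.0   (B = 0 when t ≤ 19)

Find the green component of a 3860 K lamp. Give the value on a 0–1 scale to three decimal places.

t = 3860/100 = 38.6; the t ≤ 66 branch applies.
G = 99.47·ln 38.6 − 161.1 = 99.47·3.6533 − 161.1 = 202.289.
On a 0–1 scale: 202.289/255 = 0.7933 → 0.793.

0.793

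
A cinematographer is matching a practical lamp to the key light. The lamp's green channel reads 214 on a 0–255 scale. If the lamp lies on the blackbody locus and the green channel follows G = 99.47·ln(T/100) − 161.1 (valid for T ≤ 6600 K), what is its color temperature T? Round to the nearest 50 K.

4350 K

ln t = (214 + 161.1) / 99.47 = 3.7710.
t = e^3.7710 = 43.423.
T = 100·t = 4342 K → 4350 K to the nearest 50 K.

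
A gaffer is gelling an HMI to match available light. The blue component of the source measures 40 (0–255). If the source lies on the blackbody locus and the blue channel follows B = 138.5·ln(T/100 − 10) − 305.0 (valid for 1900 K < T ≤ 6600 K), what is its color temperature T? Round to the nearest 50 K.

ln(t − 10) = (40 + 305.0) / 138.5 = 2.4910.
t − 10 = e^2.4910 = 12.073, so t = 22.073.
T = 100·t = 2207 K → 2200 K to the nearest 50 K.

2200 K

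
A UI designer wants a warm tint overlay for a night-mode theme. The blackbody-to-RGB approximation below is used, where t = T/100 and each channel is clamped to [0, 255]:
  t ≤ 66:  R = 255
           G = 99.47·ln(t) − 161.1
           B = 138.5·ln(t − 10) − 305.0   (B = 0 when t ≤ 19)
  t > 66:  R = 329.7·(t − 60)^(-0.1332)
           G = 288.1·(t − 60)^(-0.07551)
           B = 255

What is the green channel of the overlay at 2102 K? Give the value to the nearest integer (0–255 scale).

142

t = 2102/100 = 21.02; the t ≤ 66 branch applies.
G = 99.47·ln 21.02 − 161.1 = 99.47·3.0455 − 161.1 = 141.833.
Rounded: 142.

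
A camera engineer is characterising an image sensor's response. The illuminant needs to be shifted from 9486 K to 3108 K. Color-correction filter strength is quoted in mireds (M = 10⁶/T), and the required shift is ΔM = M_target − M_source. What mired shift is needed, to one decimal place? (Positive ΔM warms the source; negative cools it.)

+216.3 mireds

M_source = 10⁶/9486 = 105.419; M_target = 10⁶/3108 = 321.750.
ΔM = 321.750 − 105.419 = 216.332 → +216.3 mireds, a warming shift.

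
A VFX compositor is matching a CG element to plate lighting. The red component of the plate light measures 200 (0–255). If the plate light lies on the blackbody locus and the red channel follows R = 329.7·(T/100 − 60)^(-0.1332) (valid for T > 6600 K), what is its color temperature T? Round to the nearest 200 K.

(t − 60)^(-0.1332) = 200/329.7 = 0.60661.
t − 60 = 0.60661^(1/-0.1332) = 0.60661^(-7.508) = 42.638, so t = 102.638.
T = 100·t = 10264 K → 10200 K to the nearest 200 K.

10200 K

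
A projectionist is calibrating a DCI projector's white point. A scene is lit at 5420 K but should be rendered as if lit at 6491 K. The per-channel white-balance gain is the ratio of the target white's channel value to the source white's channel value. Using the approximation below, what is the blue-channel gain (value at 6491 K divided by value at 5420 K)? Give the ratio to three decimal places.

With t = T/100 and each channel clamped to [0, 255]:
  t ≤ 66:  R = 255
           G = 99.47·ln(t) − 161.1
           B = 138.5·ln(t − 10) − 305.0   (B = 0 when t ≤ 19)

1.137

At 5420 K (t = 54.2):
  B = 138.5·ln(54.2 − 10) − 305.0 = 138.5·ln 44.2 − 305.0 = 138.5·3.7887 − 305.0 = 219.738.
At 6491 K (t = 64.91):
  B = 138.5·ln(64.91 − 10) − 305.0 = 138.5·ln 54.91 − 305.0 = 138.5·4.0057 − 305.0 = 249.789.
Gain = 249.789 / 219.738 = 1.1368 → 1.137.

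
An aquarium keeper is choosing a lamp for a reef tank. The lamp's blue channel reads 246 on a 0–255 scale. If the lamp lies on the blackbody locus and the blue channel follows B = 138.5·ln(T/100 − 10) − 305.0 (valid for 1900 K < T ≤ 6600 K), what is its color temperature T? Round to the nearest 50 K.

ln(t − 10) = (246 + 305.0) / 138.5 = 3.9783.
t − 10 = e^3.9783 = 53.428, so t = 63.428.
T = 100·t = 6343 K → 6350 K to the nearest 50 K.

6350 K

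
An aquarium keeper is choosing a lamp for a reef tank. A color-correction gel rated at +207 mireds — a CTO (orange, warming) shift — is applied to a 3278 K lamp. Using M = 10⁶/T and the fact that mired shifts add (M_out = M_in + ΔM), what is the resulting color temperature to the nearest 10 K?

1950 K

M_in = 10⁶/3278 = 305.06 mireds.
M_out = 305.06 + (+207) = 512.06 mireds.
T_out = 10⁶/512.06 = 1952.9 K → 1950 K.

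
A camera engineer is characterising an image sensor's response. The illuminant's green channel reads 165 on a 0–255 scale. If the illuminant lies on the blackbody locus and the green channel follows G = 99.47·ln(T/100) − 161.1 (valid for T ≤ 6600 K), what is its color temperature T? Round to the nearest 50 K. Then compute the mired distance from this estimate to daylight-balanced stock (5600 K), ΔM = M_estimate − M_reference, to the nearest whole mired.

ln t = (165 + 161.1) / 99.47 = 3.2784.
t = e^3.2784 = 26.533.
T = 100·t = 2653 K → 2650 K to the nearest 50 K.
M_estimate = 10⁶/2650 = 377.36; M_reference = 10⁶/5600 = 178.57.
ΔM = 377.36 − 178.57 = 198.79 → +199 mireds.

+199 mireds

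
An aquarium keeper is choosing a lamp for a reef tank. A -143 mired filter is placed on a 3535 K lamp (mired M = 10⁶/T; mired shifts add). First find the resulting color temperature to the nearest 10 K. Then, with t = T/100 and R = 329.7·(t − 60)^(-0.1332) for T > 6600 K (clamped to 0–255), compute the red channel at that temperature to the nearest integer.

238

M_in = 10⁶/3535 = 282.89; M_out = 282.89 + (-143) = 139.89.
T_out = 10⁶/139.89 = 7148.7 K → 7150 K; t = 71.5.
R = 329.7·(71.5 − 60)^(-0.1332) = 329.7·11.5^(-0.1332) = 329.7·0.72230 = 238.141.
Rounded: 238.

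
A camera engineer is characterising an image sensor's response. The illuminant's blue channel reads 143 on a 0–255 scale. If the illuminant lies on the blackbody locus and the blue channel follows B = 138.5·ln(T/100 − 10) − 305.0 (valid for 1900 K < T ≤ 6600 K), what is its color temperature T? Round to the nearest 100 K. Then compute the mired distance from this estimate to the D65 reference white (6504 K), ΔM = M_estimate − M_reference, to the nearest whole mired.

ln(t − 10) = (143 + 305.0) / 138.5 = 3.2347.
t − 10 = e^3.2347 = 25.398, so t = 35.398.
T = 100·t = 3540 K → 3500 K to the nearest 100 K.
M_estimate = 10⁶/3500 = 285.71; M_reference = 10⁶/6504 = 153.75.
ΔM = 285.71 − 153.75 = 131.96 → +132 mireds.

+132 mireds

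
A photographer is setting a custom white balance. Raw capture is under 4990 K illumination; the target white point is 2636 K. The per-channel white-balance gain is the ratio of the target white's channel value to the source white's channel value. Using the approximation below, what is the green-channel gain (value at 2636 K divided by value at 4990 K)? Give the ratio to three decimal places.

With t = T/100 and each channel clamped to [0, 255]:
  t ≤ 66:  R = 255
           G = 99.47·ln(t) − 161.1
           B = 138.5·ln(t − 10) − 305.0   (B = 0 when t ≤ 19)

0.721

At 4990 K (t = 49.9):
  G = 99.47·ln 49.9 − 161.1 = 99.47·3.9100 − 161.1 = 227.830.
At 2636 K (t = 26.36):
  G = 99.47·ln 26.36 − 161.1 = 99.47·3.2718 − 161.1 = 164.351.
Gain = 164.351 / 227.830 = 0.7214 → 0.721.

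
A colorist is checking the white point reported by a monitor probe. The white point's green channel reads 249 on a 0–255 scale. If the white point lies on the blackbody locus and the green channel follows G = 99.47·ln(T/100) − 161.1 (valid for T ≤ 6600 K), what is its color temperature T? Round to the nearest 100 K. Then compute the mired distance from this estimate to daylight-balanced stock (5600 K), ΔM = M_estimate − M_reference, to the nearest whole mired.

-17 mireds

ln t = (249 + 161.1) / 99.47 = 4.1229.
t = e^4.1229 = 61.735.
T = 100·t = 6174 K → 6200 K to the nearest 100 K.
M_estimate = 10⁶/6200 = 161.29; M_reference = 10⁶/5600 = 178.57.
ΔM = 161.29 − 178.57 = -17.28 → -17 mireds.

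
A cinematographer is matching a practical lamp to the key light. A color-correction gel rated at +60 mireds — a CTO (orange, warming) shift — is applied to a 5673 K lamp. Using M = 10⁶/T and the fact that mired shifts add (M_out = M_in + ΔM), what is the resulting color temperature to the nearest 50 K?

M_in = 10⁶/5673 = 176.27 mireds.
M_out = 176.27 + (+60) = 236.27 mireds.
T_out = 10⁶/236.27 = 4232.4 K → 4250 K.

4250 K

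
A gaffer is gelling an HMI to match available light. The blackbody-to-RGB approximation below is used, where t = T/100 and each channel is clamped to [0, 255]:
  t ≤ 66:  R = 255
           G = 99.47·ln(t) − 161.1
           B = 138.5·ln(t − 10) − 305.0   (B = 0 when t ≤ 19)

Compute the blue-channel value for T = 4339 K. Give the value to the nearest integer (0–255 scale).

181

t = 4339/100 = 43.39; the t ≤ 66 branch applies.
B = 138.5·ln(43.39 − 10) − 305.0 = 138.5·ln 33.39 − 305.0 = 138.5·3.5083 − 305.0 = 180.894.
Rounded: 181.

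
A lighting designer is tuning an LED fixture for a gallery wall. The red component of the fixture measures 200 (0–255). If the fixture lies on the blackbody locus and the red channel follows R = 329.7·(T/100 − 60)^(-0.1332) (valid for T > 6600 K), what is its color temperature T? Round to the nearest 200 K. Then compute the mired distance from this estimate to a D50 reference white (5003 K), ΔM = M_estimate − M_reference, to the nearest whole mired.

(t − 60)^(-0.1332) = 200/329.7 = 0.60661.
t − 60 = 0.60661^(1/-0.1332) = 0.60661^(-7.508) = 42.638, so t = 102.638.
T = 100·t = 10264 K → 10200 K to the nearest 200 K.
M_estimate = 10⁶/10200 = 98.04; M_reference = 10⁶/5003 = 199.88.
ΔM = 98.04 − 199.88 = -101.84 → -102 mireds.

-102 mireds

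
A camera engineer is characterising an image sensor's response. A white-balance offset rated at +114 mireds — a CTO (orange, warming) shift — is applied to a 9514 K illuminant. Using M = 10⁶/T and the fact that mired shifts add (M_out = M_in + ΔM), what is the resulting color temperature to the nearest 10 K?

M_in = 10⁶/9514 = 105.11 mireds.
M_out = 105.11 + (+114) = 219.11 mireds.
T_out = 10⁶/219.11 = 4564.0 K → 4560 K.

4560 K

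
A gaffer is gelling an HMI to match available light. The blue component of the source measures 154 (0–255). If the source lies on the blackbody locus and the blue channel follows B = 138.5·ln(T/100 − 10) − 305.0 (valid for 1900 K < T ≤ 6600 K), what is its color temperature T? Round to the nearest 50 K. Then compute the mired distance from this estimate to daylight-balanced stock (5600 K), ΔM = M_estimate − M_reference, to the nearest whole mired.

+88 mireds

ln(t − 10) = (154 + 305.0) / 138.5 = 3.3141.
t − 10 = e^3.3141 = 27.497, so t = 37.497.
T = 100·t = 3750 K → 3750 K to the nearest 50 K.
M_estimate = 10⁶/3750 = 266.67; M_reference = 10⁶/5600 = 178.57.
ΔM = 266.67 − 178.57 = 88.10 → +88 mireds.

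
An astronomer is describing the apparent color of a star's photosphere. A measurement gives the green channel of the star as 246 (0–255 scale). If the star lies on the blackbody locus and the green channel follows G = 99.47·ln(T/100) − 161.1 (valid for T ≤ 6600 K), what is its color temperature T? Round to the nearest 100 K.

ln t = (246 + 161.1) / 99.47 = 4.0927.
t = e^4.0927 = 59.901.
T = 100·t = 5990 K → 6000 K to the nearest 100 K.

6000 K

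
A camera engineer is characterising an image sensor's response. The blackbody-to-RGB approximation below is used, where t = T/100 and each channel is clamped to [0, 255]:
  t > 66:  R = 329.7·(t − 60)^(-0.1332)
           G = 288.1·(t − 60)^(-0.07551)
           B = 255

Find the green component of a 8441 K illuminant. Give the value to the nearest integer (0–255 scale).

226

t = 8441/100 = 84.41; the t > 66 branch applies.
G = 288.1·(84.41 − 60)^(-0.07551) = 288.1·24.41^(-0.07551) = 288.1·0.78564 = 226.343.
Rounded: 226.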